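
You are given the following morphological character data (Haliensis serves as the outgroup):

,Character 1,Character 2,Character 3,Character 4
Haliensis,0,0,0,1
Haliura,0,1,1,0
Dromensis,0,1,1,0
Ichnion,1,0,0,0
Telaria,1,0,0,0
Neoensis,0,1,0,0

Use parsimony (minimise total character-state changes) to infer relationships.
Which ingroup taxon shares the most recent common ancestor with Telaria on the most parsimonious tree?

Ichnion

Character polarity is set by the outgroup: the derived state is whichever differs from the outgroup's state, so for Character 4 the derived state is '0', and for the remaining characters it is '1'.
Character 1 (derived state '1') is shared by Ichnion and Telaria — a synapomorphy uniting that clade.
Only Dromensis, Haliura, and Neoensis show the derived state '1' for Character 2, supporting them as a clade.
Character 3 (derived state '1') is shared by Dromensis and Haliura — a synapomorphy uniting that clade.
All ingroup taxa share the derived state '0' for Character 4; it defines the ingroup but does not resolve relationships within it.
Most parsimonious ingroup topology: (((Haliura,Dromensis),Neoensis),(Ichnion,Telaria)).
Telaria and Ichnion form a cherry on this tree, so they are sister taxa.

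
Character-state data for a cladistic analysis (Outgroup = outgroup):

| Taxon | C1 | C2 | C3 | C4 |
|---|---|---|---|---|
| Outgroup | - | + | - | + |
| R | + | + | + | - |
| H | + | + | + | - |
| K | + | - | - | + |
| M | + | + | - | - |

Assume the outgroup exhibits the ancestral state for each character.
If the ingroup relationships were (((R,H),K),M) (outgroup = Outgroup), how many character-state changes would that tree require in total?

5

Map each character onto (((R,H),K),M) (rooted by Outgroup) and count the minimum state changes it requires (Fitch parsimony):
C1: 1; C2: 1; C3: 1; C4: 2.
Total tree length = 5.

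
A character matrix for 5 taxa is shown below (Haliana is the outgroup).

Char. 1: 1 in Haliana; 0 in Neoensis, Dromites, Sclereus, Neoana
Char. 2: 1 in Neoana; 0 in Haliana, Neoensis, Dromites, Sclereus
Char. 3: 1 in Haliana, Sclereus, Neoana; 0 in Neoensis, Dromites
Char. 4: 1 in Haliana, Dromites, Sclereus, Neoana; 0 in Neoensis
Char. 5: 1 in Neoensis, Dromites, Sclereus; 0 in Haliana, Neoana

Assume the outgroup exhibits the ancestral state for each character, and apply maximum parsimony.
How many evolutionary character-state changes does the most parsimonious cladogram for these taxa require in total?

Character polarity is set by the outgroup: the derived state is whichever differs from the outgroup's state, so for Char. 1, Char. 3, Char. 4 the derived state is '0', and for the remaining characters it is '1'.
Char. 1 (derived state '0') is shared by all ingroup taxa — unites the whole ingroup.
Char. 2 (derived state '1') is unique to Neoana (autapomorphy; uninformative for grouping).
Char. 3 (derived state '0') is shared by Dromites and Neoensis — a synapomorphy uniting that clade.
Char. 4 (derived state '0') is unique to Neoensis (autapomorphy; uninformative for grouping).
Char. 5: derived state '1' in Dromites, Neoensis, and Sclereus only — synapomorphy for {Dromites, Neoensis, Sclereus}.
Most parsimonious ingroup topology: (((Neoensis,Dromites),Sclereus),Neoana).
Changes per character on this tree: Char. 1: 1; Char. 2: 1; Char. 3: 1; Char. 4: 1; Char. 5: 1.
Total = 5.

5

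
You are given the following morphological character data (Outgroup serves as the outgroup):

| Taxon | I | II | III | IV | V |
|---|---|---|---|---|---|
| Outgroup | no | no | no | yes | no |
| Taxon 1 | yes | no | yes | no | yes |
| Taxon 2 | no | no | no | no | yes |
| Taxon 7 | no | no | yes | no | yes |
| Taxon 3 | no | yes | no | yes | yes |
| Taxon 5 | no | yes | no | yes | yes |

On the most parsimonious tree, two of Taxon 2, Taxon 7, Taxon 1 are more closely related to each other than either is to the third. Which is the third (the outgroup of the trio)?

Character polarity is set by the outgroup: the derived state is whichever differs from the outgroup's state, so for IV the derived state is 'no', and for the remaining characters it is 'yes'.
I (derived state 'yes') is unique to Taxon 1 (autapomorphy; uninformative for grouping).
II: derived state 'yes' in Taxon 3 and Taxon 5 only — synapomorphy for {Taxon 3, Taxon 5}.
III (derived state 'yes') is shared by Taxon 1 and Taxon 7 — a synapomorphy uniting that clade.
IV (derived state 'no') is shared by Taxon 1, Taxon 2, and Taxon 7 — a synapomorphy uniting that clade.
V (derived state 'yes') is shared by all ingroup taxa — unites the whole ingroup.
Most parsimonious ingroup topology: (((Taxon 1,Taxon 7),Taxon 2),(Taxon 3,Taxon 5)).
Taxon 1 and Taxon 7 share a more recent common ancestor with each other than either does with Taxon 2, so Taxon 2 is the least closely related of the three.

Taxon 2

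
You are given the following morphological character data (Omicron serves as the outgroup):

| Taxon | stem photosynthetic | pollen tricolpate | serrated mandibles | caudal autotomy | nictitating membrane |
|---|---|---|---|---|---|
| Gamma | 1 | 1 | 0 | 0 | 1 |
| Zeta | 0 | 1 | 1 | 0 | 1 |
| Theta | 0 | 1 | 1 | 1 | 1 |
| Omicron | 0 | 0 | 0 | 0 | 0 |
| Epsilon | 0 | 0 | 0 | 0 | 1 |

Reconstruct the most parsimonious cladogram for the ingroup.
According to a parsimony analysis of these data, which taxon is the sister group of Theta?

The outgroup has state '0' for every character, so '1' is the derived state throughout.
stem photosynthetic: derived state '1' in Gamma only — an autapomorphy, so it tells us nothing about relationships among taxa.
pollen tricolpate: derived state '1' in Gamma, Theta, and Zeta only — synapomorphy for {Gamma, Theta, Zeta}.
serrated mandibles: derived state '1' in Theta and Zeta only — synapomorphy for {Theta, Zeta}.
caudal autotomy: derived state '1' in Theta only — an autapomorphy, so it tells us nothing about relationships among taxa.
nictitating membrane (derived state '1') is shared by all ingroup taxa — unites the whole ingroup.
Most parsimonious ingroup topology: (((Zeta,Theta),Gamma),Epsilon).
Theta and Zeta form a cherry on this tree, so they are sister taxa.

Zeta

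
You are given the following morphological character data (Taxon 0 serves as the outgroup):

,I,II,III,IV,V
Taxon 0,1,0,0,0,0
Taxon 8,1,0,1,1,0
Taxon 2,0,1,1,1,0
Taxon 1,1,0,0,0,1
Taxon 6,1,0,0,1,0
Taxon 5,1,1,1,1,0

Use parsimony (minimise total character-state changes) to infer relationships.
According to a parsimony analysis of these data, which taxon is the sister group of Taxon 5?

Character polarity is set by the outgroup: the derived state is whichever differs from the outgroup's state, so for I the derived state is '0', and for the remaining characters it is '1'.
I (derived state '0') is unique to Taxon 2 (autapomorphy; uninformative for grouping).
II (derived state '1') is shared by Taxon 2 and Taxon 5 — a synapomorphy uniting that clade.
Only Taxon 2, Taxon 5, and Taxon 8 show the derived state '1' for III, supporting them as a clade.
Only Taxon 2, Taxon 5, Taxon 6, and Taxon 8 show the derived state '1' for IV, supporting them as a clade.
V (derived state '1') is unique to Taxon 1 (autapomorphy; uninformative for grouping).
Most parsimonious ingroup topology: (((Taxon 8,(Taxon 2,Taxon 5)),Taxon 6),Taxon 1).
Taxon 5 and Taxon 2 form a cherry on this tree, so they are sister taxa.

Taxon 2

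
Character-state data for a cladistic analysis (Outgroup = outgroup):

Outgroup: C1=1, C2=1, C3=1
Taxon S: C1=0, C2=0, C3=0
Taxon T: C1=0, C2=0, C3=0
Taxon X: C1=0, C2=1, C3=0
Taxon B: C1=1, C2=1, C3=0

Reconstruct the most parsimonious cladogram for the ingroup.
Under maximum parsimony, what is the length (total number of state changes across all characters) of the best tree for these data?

The outgroup has state '1' for every character, so '0' is the derived state throughout.
C1 (derived state '0') is shared by Taxon S, Taxon T, and Taxon X — a synapomorphy uniting that clade.
Only Taxon S and Taxon T show the derived state '0' for C2, supporting them as a clade.
C3 (derived state '0') is shared by all ingroup taxa — unites the whole ingroup.
Most parsimonious ingroup topology: (((Taxon S,Taxon T),Taxon X),Taxon B).
Changes per character on this tree: C1: 1; C2: 1; C3: 1.
Total = 3.

3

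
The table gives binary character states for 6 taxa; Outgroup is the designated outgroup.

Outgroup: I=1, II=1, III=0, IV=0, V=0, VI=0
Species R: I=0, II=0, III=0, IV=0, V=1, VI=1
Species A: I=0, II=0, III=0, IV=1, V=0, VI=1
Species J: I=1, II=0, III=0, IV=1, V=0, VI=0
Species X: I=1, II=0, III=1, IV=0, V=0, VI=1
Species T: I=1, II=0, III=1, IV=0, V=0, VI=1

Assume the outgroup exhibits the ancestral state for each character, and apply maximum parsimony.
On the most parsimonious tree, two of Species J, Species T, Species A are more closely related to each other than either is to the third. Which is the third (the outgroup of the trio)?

Character polarity is set by the outgroup: the derived state is whichever differs from the outgroup's state, so for I, II the derived state is '0', and for the remaining characters it is '1'.
I (derived state '0') is shared by Species A and Species R — a synapomorphy uniting that clade.
All ingroup taxa share the derived state '0' for II; it defines the ingroup but does not resolve relationships within it.
III (derived state '1') is shared by Species T and Species X — a synapomorphy uniting that clade.
IV groups Species A and Species J, which is incompatible with the clades supported by the remaining characters; treating it as convergent (homoplasy) costs fewer steps than any alternative tree.
V: derived state '1' in Species R only — an autapomorphy, so it tells us nothing about relationships among taxa.
VI: derived state '1' in Species A, Species R, Species T, and Species X only — synapomorphy for {Species A, Species R, Species T, Species X}.
Most parsimonious ingroup topology: (((Species R,Species A),(Species X,Species T)),Species J).
Species A and Species T share a more recent common ancestor with each other than either does with Species J, so Species J is the least closely related of the three.

Species J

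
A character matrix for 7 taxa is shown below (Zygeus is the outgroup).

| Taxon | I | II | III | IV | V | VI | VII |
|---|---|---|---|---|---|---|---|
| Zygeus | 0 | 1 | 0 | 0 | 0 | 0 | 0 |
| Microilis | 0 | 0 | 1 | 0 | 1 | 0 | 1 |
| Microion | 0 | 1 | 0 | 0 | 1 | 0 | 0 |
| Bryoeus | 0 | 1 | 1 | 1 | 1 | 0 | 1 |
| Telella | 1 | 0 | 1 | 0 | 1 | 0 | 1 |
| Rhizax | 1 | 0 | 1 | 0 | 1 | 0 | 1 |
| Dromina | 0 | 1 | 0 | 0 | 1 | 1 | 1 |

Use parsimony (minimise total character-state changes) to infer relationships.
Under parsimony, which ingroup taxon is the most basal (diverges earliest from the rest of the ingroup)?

Microion

Character polarity is set by the outgroup: the derived state is whichever differs from the outgroup's state, so for II the derived state is '0', and for the remaining characters it is '1'.
I (derived state '1') is shared by Rhizax and Telella — a synapomorphy uniting that clade.
Only Microilis, Rhizax, and Telella show the derived state '0' for II, supporting them as a clade.
III (derived state '1') is shared by Bryoeus, Microilis, Rhizax, and Telella — a synapomorphy uniting that clade.
IV: derived state '1' in Bryoeus only — an autapomorphy, so it tells us nothing about relationships among taxa.
All ingroup taxa share the derived state '1' for V; it defines the ingroup but does not resolve relationships within it.
VI: derived state '1' in Dromina only — an autapomorphy, so it tells us nothing about relationships among taxa.
VII: derived state '1' in Bryoeus, Dromina, Microilis, Rhizax, and Telella only — synapomorphy for {Bryoeus, Dromina, Microilis, Rhizax, Telella}.
Most parsimonious ingroup topology: ((((Microilis,(Telella,Rhizax)),Bryoeus),Dromina),Microion).
Microion is sister to the clade containing all other ingroup taxa, so it is the earliest-diverging (most basal) ingroup lineage.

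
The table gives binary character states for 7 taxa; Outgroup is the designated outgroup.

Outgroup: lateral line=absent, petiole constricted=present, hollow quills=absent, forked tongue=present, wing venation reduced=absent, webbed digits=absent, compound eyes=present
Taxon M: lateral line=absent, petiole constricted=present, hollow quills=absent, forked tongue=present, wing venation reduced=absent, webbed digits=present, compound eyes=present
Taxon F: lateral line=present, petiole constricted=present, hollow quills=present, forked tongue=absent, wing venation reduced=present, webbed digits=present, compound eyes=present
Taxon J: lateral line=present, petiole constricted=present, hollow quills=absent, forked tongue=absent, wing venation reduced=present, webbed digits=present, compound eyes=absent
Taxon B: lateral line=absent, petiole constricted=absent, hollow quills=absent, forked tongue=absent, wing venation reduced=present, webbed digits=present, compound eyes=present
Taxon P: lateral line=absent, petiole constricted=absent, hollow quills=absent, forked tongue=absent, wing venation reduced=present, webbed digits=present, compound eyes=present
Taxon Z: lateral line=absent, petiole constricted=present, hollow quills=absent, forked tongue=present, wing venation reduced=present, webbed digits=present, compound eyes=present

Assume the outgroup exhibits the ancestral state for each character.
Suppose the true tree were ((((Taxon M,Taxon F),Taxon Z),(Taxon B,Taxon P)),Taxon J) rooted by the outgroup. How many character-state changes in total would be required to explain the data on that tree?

11

Map each character onto ((((Taxon M,Taxon F),Taxon Z),(Taxon B,Taxon P)),Taxon J) (rooted by Outgroup) and count the minimum state changes it requires (Fitch parsimony):
lateral line: 2; petiole constricted: 1; hollow quills: 1; forked tongue: 3; wing venation reduced: 2; webbed digits: 1; compound eyes: 1.
Total tree length = 11.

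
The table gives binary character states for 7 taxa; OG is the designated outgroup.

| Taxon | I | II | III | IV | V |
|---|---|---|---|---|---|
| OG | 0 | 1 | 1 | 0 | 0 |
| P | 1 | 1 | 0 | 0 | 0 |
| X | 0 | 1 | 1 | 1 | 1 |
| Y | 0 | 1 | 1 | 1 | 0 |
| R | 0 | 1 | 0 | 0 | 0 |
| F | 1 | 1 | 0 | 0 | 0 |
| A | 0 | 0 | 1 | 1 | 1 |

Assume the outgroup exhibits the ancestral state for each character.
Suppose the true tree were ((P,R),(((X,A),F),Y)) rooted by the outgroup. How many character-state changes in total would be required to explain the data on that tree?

Map each character onto ((P,R),(((X,A),F),Y)) (rooted by OG) and count the minimum state changes it requires (Fitch parsimony):
I: 2; II: 1; III: 2; IV: 2; V: 1.
Total tree length = 8.

8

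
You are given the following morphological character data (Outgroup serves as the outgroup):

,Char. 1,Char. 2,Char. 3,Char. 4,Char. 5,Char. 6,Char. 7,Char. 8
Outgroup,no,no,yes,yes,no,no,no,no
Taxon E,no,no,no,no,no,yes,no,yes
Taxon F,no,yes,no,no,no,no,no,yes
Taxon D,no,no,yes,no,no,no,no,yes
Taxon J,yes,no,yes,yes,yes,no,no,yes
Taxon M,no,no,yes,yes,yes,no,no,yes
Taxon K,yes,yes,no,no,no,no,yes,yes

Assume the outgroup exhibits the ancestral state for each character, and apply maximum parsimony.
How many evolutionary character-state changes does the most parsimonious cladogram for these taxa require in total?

9

Character polarity is set by the outgroup: the derived state is whichever differs from the outgroup's state, so for Char. 3, Char. 4 the derived state is 'no', and for the remaining characters it is 'yes'.
Char. 1 groups Taxon J and Taxon K, which is incompatible with the clades supported by the remaining characters; treating it as convergent (homoplasy) costs fewer steps than any alternative tree.
Char. 2: derived state 'yes' in Taxon F and Taxon K only — synapomorphy for {Taxon F, Taxon K}.
Only Taxon E, Taxon F, and Taxon K show the derived state 'no' for Char. 3, supporting them as a clade.
Only Taxon D, Taxon E, Taxon F, and Taxon K show the derived state 'no' for Char. 4, supporting them as a clade.
Only Taxon J and Taxon M show the derived state 'yes' for Char. 5, supporting them as a clade.
Char. 6: derived state 'yes' in Taxon E only — an autapomorphy, so it tells us nothing about relationships among taxa.
Char. 7: derived state 'yes' in Taxon K only — an autapomorphy, so it tells us nothing about relationships among taxa.
Char. 8 (derived state 'yes') is shared by all ingroup taxa — unites the whole ingroup.
Most parsimonious ingroup topology: (((Taxon E,(Taxon F,Taxon K)),Taxon D),(Taxon J,Taxon M)).
Changes per character on this tree: Char. 1: 2; Char. 2: 1; Char. 3: 1; Char. 4: 1; Char. 5: 1; Char. 6: 1; Char. 7: 1; Char. 8: 1.
Total = 9.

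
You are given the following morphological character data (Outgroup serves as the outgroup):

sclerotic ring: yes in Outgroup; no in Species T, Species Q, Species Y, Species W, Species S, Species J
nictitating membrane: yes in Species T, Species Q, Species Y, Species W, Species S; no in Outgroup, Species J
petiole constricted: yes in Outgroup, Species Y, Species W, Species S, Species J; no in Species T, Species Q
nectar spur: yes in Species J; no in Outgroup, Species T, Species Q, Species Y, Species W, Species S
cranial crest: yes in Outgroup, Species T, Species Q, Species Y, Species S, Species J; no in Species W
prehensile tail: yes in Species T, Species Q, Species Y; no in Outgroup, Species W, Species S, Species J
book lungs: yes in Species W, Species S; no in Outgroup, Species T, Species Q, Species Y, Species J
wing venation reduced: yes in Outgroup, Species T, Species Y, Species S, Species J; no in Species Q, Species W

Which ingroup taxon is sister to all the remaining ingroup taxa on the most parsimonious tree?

Character polarity is set by the outgroup: the derived state is whichever differs from the outgroup's state, so for sclerotic ring, petiole constricted, cranial crest, wing venation reduced the derived state is 'no', and for the remaining characters it is 'yes'.
All ingroup taxa share the derived state 'no' for sclerotic ring; it defines the ingroup but does not resolve relationships within it.
nictitating membrane (derived state 'yes') is shared by Species Q, Species S, Species T, Species W, and Species Y — a synapomorphy uniting that clade.
petiole constricted (derived state 'no') is shared by Species Q and Species T — a synapomorphy uniting that clade.
nectar spur (derived state 'yes') is unique to Species J (autapomorphy; uninformative for grouping).
cranial crest (derived state 'no') is unique to Species W (autapomorphy; uninformative for grouping).
Only Species Q, Species T, and Species Y show the derived state 'yes' for prehensile tail, supporting them as a clade.
book lungs: derived state 'yes' in Species S and Species W only — synapomorphy for {Species S, Species W}.
wing venation reduced (state 'no') occurs in Species Q and Species W but conflicts with the nesting implied by the other characters — most parsimoniously interpreted as homoplasy.
Most parsimonious ingroup topology: ((((Species T,Species Q),Species Y),(Species W,Species S)),Species J).
Species J is sister to the clade containing all other ingroup taxa, so it is the earliest-diverging (most basal) ingroup lineage.

Species J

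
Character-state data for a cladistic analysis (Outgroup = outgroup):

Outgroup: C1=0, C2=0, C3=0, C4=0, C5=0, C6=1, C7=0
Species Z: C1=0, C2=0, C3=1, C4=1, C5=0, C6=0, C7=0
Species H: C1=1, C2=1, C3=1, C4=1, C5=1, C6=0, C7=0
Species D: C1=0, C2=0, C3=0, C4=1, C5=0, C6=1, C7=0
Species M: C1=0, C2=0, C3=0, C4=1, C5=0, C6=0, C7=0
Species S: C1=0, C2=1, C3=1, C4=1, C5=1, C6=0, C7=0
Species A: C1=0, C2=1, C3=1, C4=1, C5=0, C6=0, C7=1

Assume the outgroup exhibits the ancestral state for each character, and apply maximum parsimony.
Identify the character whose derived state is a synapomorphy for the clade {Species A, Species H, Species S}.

Character polarity is set by the outgroup: the derived state is whichever differs from the outgroup's state, so for C6 the derived state is '0', and for the remaining characters it is '1'.
C1: derived state '1' in Species H only — an autapomorphy, so it tells us nothing about relationships among taxa.
C2: derived state '1' in Species A, Species H, and Species S only — synapomorphy for {Species A, Species H, Species S}.
C3 (derived state '1') is shared by Species A, Species H, Species S, and Species Z — a synapomorphy uniting that clade.
All ingroup taxa share the derived state '1' for C4; it defines the ingroup but does not resolve relationships within it.
C5: derived state '1' in Species H and Species S only — synapomorphy for {Species H, Species S}.
C6 (derived state '0') is shared by Species A, Species H, Species M, Species S, and Species Z — a synapomorphy uniting that clade.
C7: derived state '1' in Species A only — an autapomorphy, so it tells us nothing about relationships among taxa.
Most parsimonious ingroup topology: (((Species Z,((Species H,Species S),Species A)),Species M),Species D).
The clade {Species A, Species H, Species S} is supported by C2: its derived state '1' occurs in exactly those taxa and in no other taxon (including the outgroup).

C2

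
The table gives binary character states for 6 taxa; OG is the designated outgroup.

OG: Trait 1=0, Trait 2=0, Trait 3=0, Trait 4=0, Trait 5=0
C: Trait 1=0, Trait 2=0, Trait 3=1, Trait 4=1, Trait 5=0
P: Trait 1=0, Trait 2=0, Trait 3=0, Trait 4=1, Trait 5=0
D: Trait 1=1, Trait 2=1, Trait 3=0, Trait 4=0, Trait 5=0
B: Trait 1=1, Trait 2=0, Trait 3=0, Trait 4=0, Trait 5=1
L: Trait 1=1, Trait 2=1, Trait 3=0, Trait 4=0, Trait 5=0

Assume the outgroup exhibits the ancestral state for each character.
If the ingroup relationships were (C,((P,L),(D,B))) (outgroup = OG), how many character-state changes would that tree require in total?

8

Map each character onto (C,((P,L),(D,B))) (rooted by OG) and count the minimum state changes it requires (Fitch parsimony):
Trait 1: 2; Trait 2: 2; Trait 3: 1; Trait 4: 2; Trait 5: 1.
Total tree length = 8.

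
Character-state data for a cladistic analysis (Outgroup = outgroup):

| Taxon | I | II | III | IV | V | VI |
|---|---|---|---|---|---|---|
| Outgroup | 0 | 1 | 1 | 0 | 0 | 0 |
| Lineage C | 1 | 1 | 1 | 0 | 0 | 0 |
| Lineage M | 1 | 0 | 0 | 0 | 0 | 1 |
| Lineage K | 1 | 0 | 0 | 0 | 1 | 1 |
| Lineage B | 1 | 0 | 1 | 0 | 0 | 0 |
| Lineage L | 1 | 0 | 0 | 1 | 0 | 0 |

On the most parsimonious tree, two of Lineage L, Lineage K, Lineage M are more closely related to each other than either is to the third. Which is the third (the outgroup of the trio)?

Character polarity is set by the outgroup: the derived state is whichever differs from the outgroup's state, so for II, III the derived state is '0', and for the remaining characters it is '1'.
All ingroup taxa share the derived state '1' for I; it defines the ingroup but does not resolve relationships within it.
II (derived state '0') is shared by Lineage B, Lineage K, Lineage L, and Lineage M — a synapomorphy uniting that clade.
III (derived state '0') is shared by Lineage K, Lineage L, and Lineage M — a synapomorphy uniting that clade.
IV: derived state '1' in Lineage L only — an autapomorphy, so it tells us nothing about relationships among taxa.
V: derived state '1' in Lineage K only — an autapomorphy, so it tells us nothing about relationships among taxa.
VI: derived state '1' in Lineage K and Lineage M only — synapomorphy for {Lineage K, Lineage M}.
Most parsimonious ingroup topology: (Lineage C,(((Lineage K,Lineage M),Lineage L),Lineage B)).
Lineage M and Lineage K share a more recent common ancestor with each other than either does with Lineage L, so Lineage L is the least closely related of the three.

Lineage L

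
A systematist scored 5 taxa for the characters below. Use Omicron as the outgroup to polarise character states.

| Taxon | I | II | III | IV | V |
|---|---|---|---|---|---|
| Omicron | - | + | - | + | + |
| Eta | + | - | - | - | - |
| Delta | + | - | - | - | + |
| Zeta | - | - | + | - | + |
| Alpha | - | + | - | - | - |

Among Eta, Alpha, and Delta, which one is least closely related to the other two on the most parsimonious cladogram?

Character polarity is set by the outgroup: the derived state is whichever differs from the outgroup's state, so for II, IV, V the derived state is '-', and for the remaining characters it is '+'.
Only Delta and Eta show the derived state '+' for I, supporting them as a clade.
II: derived state '-' in Delta, Eta, and Zeta only — synapomorphy for {Delta, Eta, Zeta}.
III: derived state '+' in Zeta only — an autapomorphy, so it tells us nothing about relationships among taxa.
IV (derived state '-') is shared by all ingroup taxa — unites the whole ingroup.
V (state '-') occurs in Alpha and Eta but conflicts with the nesting implied by the other characters — most parsimoniously interpreted as homoplasy.
Most parsimonious ingroup topology: (((Eta,Delta),Zeta),Alpha).
Eta and Delta share a more recent common ancestor with each other than either does with Alpha, so Alpha is the least closely related of the three.

Alpha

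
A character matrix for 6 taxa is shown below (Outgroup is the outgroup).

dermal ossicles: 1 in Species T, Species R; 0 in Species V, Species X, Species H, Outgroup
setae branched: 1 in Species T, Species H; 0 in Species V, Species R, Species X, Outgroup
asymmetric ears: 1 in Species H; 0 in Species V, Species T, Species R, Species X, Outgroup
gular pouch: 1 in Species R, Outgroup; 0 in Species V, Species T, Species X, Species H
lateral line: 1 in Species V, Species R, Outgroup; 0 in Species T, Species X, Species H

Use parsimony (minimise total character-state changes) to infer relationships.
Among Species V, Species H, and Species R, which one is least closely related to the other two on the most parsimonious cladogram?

Character polarity is set by the outgroup: the derived state is whichever differs from the outgroup's state, so for gular pouch, lateral line the derived state is '0', and for the remaining characters it is '1'.
dermal ossicles groups Species R and Species T, which is incompatible with the clades supported by the remaining characters; treating it as convergent (homoplasy) costs fewer steps than any alternative tree.
setae branched: derived state '1' in Species H and Species T only — synapomorphy for {Species H, Species T}.
asymmetric ears (derived state '1') is unique to Species H (autapomorphy; uninformative for grouping).
gular pouch (derived state '0') is shared by Species H, Species T, Species V, and Species X — a synapomorphy uniting that clade.
lateral line (derived state '0') is shared by Species H, Species T, and Species X — a synapomorphy uniting that clade.
Most parsimonious ingroup topology: ((((Species T,Species H),Species X),Species V),Species R).
Species V and Species H share a more recent common ancestor with each other than either does with Species R, so Species R is the least closely related of the three.

Species R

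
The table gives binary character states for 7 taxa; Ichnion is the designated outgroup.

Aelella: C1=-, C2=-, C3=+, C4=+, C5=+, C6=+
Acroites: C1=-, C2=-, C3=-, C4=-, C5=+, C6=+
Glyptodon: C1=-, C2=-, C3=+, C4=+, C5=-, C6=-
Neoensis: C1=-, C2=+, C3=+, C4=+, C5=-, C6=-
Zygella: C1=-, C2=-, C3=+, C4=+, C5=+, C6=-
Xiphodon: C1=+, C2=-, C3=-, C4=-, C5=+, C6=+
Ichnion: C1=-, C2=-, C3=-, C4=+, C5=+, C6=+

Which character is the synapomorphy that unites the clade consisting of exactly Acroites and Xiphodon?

Character polarity is set by the outgroup: the derived state is whichever differs from the outgroup's state, so for C4, C5, C6 the derived state is '-', and for the remaining characters it is '+'.
C1 (derived state '+') is unique to Xiphodon (autapomorphy; uninformative for grouping).
C2 (derived state '+') is unique to Neoensis (autapomorphy; uninformative for grouping).
C3 (derived state '+') is shared by Aelella, Glyptodon, Neoensis, and Zygella — a synapomorphy uniting that clade.
C4 (derived state '-') is shared by Acroites and Xiphodon — a synapomorphy uniting that clade.
C5: derived state '-' in Glyptodon and Neoensis only — synapomorphy for {Glyptodon, Neoensis}.
Only Glyptodon, Neoensis, and Zygella show the derived state '-' for C6, supporting them as a clade.
Most parsimonious ingroup topology: ((((Glyptodon,Neoensis),Zygella),Aelella),(Acroites,Xiphodon)).
The clade {Acroites, Xiphodon} is supported by C4: its derived state '-' occurs in exactly those taxa and in no other taxon (including the outgroup).

C4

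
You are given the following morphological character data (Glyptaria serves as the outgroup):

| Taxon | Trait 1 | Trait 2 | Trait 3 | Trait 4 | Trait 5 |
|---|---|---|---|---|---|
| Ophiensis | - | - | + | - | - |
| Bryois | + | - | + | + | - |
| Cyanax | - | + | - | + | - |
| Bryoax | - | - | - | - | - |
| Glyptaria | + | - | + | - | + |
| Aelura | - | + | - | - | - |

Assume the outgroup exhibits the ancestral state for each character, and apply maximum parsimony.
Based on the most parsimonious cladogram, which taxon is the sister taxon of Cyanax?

Character polarity is set by the outgroup: the derived state is whichever differs from the outgroup's state, so for Trait 1, Trait 3, Trait 5 the derived state is '-', and for the remaining characters it is '+'.
Trait 1 (derived state '-') is shared by Aelura, Bryoax, Cyanax, and Ophiensis — a synapomorphy uniting that clade.
Trait 2 (derived state '+') is shared by Aelura and Cyanax — a synapomorphy uniting that clade.
Only Aelura, Bryoax, and Cyanax show the derived state '-' for Trait 3, supporting them as a clade.
Trait 4 groups Bryois and Cyanax, which is incompatible with the clades supported by the remaining characters; treating it as convergent (homoplasy) costs fewer steps than any alternative tree.
Trait 5 (derived state '-') is shared by all ingroup taxa — unites the whole ingroup.
Most parsimonious ingroup topology: ((((Cyanax,Aelura),Bryoax),Ophiensis),Bryois).
Cyanax and Aelura form a cherry on this tree, so they are sister taxa.

Aelura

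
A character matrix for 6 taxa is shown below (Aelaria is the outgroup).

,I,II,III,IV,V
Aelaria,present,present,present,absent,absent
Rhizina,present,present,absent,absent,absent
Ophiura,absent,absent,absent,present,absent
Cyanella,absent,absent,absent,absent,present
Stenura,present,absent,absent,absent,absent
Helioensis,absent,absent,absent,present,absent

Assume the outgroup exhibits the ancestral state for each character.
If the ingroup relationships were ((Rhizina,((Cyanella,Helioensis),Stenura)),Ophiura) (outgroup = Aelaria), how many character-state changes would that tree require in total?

Map each character onto ((Rhizina,((Cyanella,Helioensis),Stenura)),Ophiura) (rooted by Aelaria) and count the minimum state changes it requires (Fitch parsimony):
I: 2; II: 2; III: 1; IV: 2; V: 1.
Total tree length = 8.

8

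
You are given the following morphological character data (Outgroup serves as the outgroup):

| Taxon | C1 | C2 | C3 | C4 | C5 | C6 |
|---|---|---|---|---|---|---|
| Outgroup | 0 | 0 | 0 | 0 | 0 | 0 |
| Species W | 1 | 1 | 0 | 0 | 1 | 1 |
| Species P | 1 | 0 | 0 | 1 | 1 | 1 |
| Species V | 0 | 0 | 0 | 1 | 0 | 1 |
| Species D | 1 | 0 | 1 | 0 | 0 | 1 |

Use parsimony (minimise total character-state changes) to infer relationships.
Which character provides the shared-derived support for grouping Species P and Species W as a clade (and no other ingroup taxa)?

C5

The outgroup has state '0' for every character, so '1' is the derived state throughout.
C1 (derived state '1') is shared by Species D, Species P, and Species W — a synapomorphy uniting that clade.
C2: derived state '1' in Species W only — an autapomorphy, so it tells us nothing about relationships among taxa.
C3 (derived state '1') is unique to Species D (autapomorphy; uninformative for grouping).
C4 groups Species P and Species V, which is incompatible with the clades supported by the remaining characters; treating it as convergent (homoplasy) costs fewer steps than any alternative tree.
C5 (derived state '1') is shared by Species P and Species W — a synapomorphy uniting that clade.
C6 (derived state '1') is shared by all ingroup taxa — unites the whole ingroup.
Most parsimonious ingroup topology: (((Species W,Species P),Species D),Species V).
The clade {Species P, Species W} is supported by C5: its derived state '1' occurs in exactly those taxa and in no other taxon (including the outgroup).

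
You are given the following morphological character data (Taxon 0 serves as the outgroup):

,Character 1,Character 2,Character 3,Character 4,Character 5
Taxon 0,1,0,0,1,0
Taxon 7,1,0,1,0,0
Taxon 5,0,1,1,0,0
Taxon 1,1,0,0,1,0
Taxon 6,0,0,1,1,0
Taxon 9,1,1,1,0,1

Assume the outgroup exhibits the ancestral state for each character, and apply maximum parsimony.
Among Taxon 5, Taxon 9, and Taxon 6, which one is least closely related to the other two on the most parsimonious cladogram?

Character polarity is set by the outgroup: the derived state is whichever differs from the outgroup's state, so for Character 1, Character 4 the derived state is '0', and for the remaining characters it is '1'.
Character 1 groups Taxon 5 and Taxon 6, which is incompatible with the clades supported by the remaining characters; treating it as convergent (homoplasy) costs fewer steps than any alternative tree.
Character 2: derived state '1' in Taxon 5 and Taxon 9 only — synapomorphy for {Taxon 5, Taxon 9}.
Character 3: derived state '1' in Taxon 5, Taxon 6, Taxon 7, and Taxon 9 only — synapomorphy for {Taxon 5, Taxon 6, Taxon 7, Taxon 9}.
Character 4: derived state '0' in Taxon 5, Taxon 7, and Taxon 9 only — synapomorphy for {Taxon 5, Taxon 7, Taxon 9}.
Character 5: derived state '1' in Taxon 9 only — an autapomorphy, so it tells us nothing about relationships among taxa.
Most parsimonious ingroup topology: (((Taxon 7,(Taxon 5,Taxon 9)),Taxon 6),Taxon 1).
Taxon 9 and Taxon 5 share a more recent common ancestor with each other than either does with Taxon 6, so Taxon 6 is the least closely related of the three.

Taxon 6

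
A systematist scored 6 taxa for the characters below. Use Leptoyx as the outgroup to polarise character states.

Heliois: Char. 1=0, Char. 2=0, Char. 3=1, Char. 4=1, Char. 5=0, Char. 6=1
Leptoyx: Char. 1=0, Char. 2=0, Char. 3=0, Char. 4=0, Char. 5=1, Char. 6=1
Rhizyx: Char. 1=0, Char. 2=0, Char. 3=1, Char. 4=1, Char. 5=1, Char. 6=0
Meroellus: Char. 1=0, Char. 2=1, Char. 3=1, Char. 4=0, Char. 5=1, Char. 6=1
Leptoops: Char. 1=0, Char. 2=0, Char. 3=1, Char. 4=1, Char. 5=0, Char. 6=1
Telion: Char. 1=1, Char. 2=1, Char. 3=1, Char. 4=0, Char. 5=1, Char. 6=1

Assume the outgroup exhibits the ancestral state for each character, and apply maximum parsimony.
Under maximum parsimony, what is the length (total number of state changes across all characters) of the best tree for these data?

6

Character polarity is set by the outgroup: the derived state is whichever differs from the outgroup's state, so for Char. 5, Char. 6 the derived state is '0', and for the remaining characters it is '1'.
Char. 1 (derived state '1') is unique to Telion (autapomorphy; uninformative for grouping).
Char. 2 (derived state '1') is shared by Meroellus and Telion — a synapomorphy uniting that clade.
All ingroup taxa share the derived state '1' for Char. 3; it defines the ingroup but does not resolve relationships within it.
Char. 4 (derived state '1') is shared by Heliois, Leptoops, and Rhizyx — a synapomorphy uniting that clade.
Char. 5 (derived state '0') is shared by Heliois and Leptoops — a synapomorphy uniting that clade.
Char. 6 (derived state '0') is unique to Rhizyx (autapomorphy; uninformative for grouping).
Most parsimonious ingroup topology: ((Telion,Meroellus),((Heliois,Leptoops),Rhizyx)).
Changes per character on this tree: Char. 1: 1; Char. 2: 1; Char. 3: 1; Char. 4: 1; Char. 5: 1; Char. 6: 1.
Total = 6.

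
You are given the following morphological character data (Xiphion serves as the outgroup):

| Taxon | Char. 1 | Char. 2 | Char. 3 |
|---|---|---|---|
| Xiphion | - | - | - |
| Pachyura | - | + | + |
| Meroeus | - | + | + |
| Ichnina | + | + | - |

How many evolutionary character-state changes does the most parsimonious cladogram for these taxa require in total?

3

The outgroup has state '-' for every character, so '+' is the derived state throughout.
Char. 1: derived state '+' in Ichnina only — an autapomorphy, so it tells us nothing about relationships among taxa.
All ingroup taxa share the derived state '+' for Char. 2; it defines the ingroup but does not resolve relationships within it.
Char. 3 (derived state '+') is shared by Meroeus and Pachyura — a synapomorphy uniting that clade.
Most parsimonious ingroup topology: ((Pachyura,Meroeus),Ichnina).
Changes per character on this tree: Char. 1: 1; Char. 2: 1; Char. 3: 1.
Total = 3.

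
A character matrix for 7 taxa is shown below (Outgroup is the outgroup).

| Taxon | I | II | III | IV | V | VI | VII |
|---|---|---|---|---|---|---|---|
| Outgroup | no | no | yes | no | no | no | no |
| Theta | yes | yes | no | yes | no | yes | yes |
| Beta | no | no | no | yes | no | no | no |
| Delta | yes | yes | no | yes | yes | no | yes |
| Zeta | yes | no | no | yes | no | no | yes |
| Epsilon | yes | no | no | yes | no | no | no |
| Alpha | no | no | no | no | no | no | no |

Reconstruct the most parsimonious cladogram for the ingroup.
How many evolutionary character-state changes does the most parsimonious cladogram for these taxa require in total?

7

Character polarity is set by the outgroup: the derived state is whichever differs from the outgroup's state, so for III the derived state is 'no', and for the remaining characters it is 'yes'.
I: derived state 'yes' in Delta, Epsilon, Theta, and Zeta only — synapomorphy for {Delta, Epsilon, Theta, Zeta}.
II (derived state 'yes') is shared by Delta and Theta — a synapomorphy uniting that clade.
All ingroup taxa share the derived state 'no' for III; it defines the ingroup but does not resolve relationships within it.
IV: derived state 'yes' in Beta, Delta, Epsilon, Theta, and Zeta only — synapomorphy for {Beta, Delta, Epsilon, Theta, Zeta}.
V (derived state 'yes') is unique to Delta (autapomorphy; uninformative for grouping).
VI (derived state 'yes') is unique to Theta (autapomorphy; uninformative for grouping).
VII (derived state 'yes') is shared by Delta, Theta, and Zeta — a synapomorphy uniting that clade.
Most parsimonious ingroup topology: (((((Theta,Delta),Zeta),Epsilon),Beta),Alpha).
Changes per character on this tree: I: 1; II: 1; III: 1; IV: 1; V: 1; VI: 1; VII: 1.
Total = 7.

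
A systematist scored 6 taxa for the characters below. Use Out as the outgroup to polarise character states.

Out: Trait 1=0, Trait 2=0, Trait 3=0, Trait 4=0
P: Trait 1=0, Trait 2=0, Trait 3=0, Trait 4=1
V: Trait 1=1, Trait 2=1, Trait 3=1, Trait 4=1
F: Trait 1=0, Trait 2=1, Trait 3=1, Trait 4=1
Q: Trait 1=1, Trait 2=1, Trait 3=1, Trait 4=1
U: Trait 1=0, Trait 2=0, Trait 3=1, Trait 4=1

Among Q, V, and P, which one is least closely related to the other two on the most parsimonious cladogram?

The outgroup has state '0' for every character, so '1' is the derived state throughout.
Only Q and V show the derived state '1' for Trait 1, supporting them as a clade.
Only F, Q, and V show the derived state '1' for Trait 2, supporting them as a clade.
Only F, Q, U, and V show the derived state '1' for Trait 3, supporting them as a clade.
Trait 4 (derived state '1') is shared by all ingroup taxa — unites the whole ingroup.
Most parsimonious ingroup topology: (P,(((V,Q),F),U)).
Q and V share a more recent common ancestor with each other than either does with P, so P is the least closely related of the three.

P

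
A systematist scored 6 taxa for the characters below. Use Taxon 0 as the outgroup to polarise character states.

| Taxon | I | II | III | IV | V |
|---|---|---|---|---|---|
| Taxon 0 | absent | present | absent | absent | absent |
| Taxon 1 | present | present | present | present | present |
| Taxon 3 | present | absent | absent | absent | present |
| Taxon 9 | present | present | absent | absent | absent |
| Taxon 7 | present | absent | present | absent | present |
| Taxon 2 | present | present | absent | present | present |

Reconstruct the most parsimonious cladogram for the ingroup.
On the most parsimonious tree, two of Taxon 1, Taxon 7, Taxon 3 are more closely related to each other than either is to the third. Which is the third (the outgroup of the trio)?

Taxon 1

Character polarity is set by the outgroup: the derived state is whichever differs from the outgroup's state, so for II the derived state is 'absent', and for the remaining characters it is 'present'.
I (derived state 'present') is shared by all ingroup taxa — unites the whole ingroup.
Only Taxon 3 and Taxon 7 show the derived state 'absent' for II, supporting them as a clade.
III groups Taxon 1 and Taxon 7, which is incompatible with the clades supported by the remaining characters; treating it as convergent (homoplasy) costs fewer steps than any alternative tree.
IV (derived state 'present') is shared by Taxon 1 and Taxon 2 — a synapomorphy uniting that clade.
V (derived state 'present') is shared by Taxon 1, Taxon 2, Taxon 3, and Taxon 7 — a synapomorphy uniting that clade.
Most parsimonious ingroup topology: (((Taxon 1,Taxon 2),(Taxon 3,Taxon 7)),Taxon 9).
Taxon 3 and Taxon 7 share a more recent common ancestor with each other than either does with Taxon 1, so Taxon 1 is the least closely related of the three.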